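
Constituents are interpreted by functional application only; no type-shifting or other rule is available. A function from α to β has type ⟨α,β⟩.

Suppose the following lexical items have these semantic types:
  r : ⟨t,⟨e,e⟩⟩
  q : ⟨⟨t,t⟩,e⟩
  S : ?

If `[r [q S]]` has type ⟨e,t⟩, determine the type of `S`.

At [r [q S]] (required: ⟨e,t⟩): r is ⟨t,⟨e,e⟩⟩, which is not a function with range ⟨e,t⟩; hence [q S] is the functor — type ⟨⟨t,⟨e,e⟩⟩,⟨e,t⟩⟩.
At [q S] (required: ⟨⟨t,⟨e,e⟩⟩,⟨e,t⟩⟩): q is ⟨⟨t,t⟩,e⟩, which is not a function with range ⟨⟨t,⟨e,e⟩⟩,⟨e,t⟩⟩; hence S is the functor — type ⟨⟨⟨t,t⟩,e⟩,⟨⟨t,⟨e,e⟩⟩,⟨e,t⟩⟩⟩.

⟨⟨⟨t,t⟩,e⟩,⟨⟨t,⟨e,e⟩⟩,⟨e,t⟩⟩⟩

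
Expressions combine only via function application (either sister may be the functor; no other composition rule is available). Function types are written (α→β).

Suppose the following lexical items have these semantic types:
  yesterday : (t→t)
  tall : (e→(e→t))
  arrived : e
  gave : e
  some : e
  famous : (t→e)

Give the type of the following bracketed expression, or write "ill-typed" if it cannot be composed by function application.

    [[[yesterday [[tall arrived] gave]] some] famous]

ill-typed

[tall arrived]: functor tall : (e→(e→t)), argument arrived : e; result (e→t).
[[tall arrived] gave]: functor [tall arrived] : (e→t), argument gave : e; result t.
[yesterday [[tall arrived] gave]]: functor yesterday : (t→t), argument [[tall arrived] gave] : t; result t.
[[yesterday [[tall arrived] gave]] some]: t and e cannot combine by function application — type clash.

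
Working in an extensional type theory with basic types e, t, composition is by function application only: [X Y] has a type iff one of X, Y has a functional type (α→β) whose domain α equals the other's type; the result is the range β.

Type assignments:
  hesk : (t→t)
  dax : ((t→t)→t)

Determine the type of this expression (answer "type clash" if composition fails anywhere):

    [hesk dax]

[hesk dax]: dax is ((t→t)→t), hesk is (t→t); result t.

t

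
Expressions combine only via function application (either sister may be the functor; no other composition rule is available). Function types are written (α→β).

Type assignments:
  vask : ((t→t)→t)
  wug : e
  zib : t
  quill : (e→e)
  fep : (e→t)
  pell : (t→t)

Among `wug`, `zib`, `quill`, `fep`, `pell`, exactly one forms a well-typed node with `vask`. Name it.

pell

wug : e — does not combine with vask.
zib : t — does not combine with vask.
quill : (e→e) — does not combine with vask.
fep : (e→t) — does not combine with vask.
pell — combines: vask : ((t→t)→t) takes pell : (t→t) as argument, giving t.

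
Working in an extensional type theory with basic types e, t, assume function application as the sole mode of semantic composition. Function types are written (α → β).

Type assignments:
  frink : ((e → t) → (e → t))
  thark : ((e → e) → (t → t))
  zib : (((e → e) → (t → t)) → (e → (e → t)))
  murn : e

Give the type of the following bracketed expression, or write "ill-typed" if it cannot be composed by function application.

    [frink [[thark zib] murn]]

[thark zib] — zib of type (((e → e) → (t → t)) → (e → (e → t))) combines with thark of type ((e → e) → (t → t)): type (e → (e → t)).
[[thark zib] murn] — [thark zib] of type (e → (e → t)) combines with murn of type e: type (e → t).
[frink [[thark zib] murn]] — frink of type ((e → t) → (e → t)) combines with [[thark zib] murn] of type (e → t): type (e → t).

(e → t)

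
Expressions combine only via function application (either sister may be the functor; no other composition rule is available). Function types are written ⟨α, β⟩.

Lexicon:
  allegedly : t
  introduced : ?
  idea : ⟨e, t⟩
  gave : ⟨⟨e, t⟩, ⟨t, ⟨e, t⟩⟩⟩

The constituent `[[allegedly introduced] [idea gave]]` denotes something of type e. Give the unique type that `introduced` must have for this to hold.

At [[allegedly introduced] [idea gave]] (required: e): [idea gave] is ⟨t, ⟨e, t⟩⟩, which is not a function with range e; hence [allegedly introduced] is the functor — type ⟨⟨t, ⟨e, t⟩⟩, e⟩.
At [allegedly introduced] (required: ⟨⟨t, ⟨e, t⟩⟩, e⟩): allegedly is t, which is not a function with range ⟨⟨t, ⟨e, t⟩⟩, e⟩; hence introduced is the functor — type ⟨t, ⟨⟨t, ⟨e, t⟩⟩, e⟩⟩.

⟨t, ⟨⟨t, ⟨e, t⟩⟩, e⟩⟩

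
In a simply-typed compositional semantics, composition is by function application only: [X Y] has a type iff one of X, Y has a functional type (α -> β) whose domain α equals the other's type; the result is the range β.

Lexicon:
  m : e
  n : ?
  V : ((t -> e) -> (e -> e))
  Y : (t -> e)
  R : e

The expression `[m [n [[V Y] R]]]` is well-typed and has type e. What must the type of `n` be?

[m [n [[V Y] R]]] must have type e. The sister m has type e; that is not a function onto e, so [n [[V Y] R]] must be the functor, of type (e -> e).
[n [[V Y] R]] must have type (e -> e). The sister [[V Y] R] has type e; that is not a function onto (e -> e), so n must be the functor, of type (e -> (e -> e)).

(e -> (e -> e))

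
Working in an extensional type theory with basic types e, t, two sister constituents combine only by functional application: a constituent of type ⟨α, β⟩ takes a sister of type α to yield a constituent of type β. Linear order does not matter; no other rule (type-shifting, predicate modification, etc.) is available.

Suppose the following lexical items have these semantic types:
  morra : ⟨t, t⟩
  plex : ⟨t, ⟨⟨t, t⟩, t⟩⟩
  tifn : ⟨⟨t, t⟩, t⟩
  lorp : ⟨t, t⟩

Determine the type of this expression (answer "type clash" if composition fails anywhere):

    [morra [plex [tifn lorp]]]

[tifn lorp]: tifn is ⟨⟨t, t⟩, t⟩, lorp is ⟨t, t⟩; result t.
[plex [tifn lorp]]: plex is ⟨t, ⟨⟨t, t⟩, t⟩⟩, [tifn lorp] is t; result ⟨⟨t, t⟩, t⟩.
[morra [plex [tifn lorp]]]: [plex [tifn lorp]] is ⟨⟨t, t⟩, t⟩, morra is ⟨t, t⟩; result t.

t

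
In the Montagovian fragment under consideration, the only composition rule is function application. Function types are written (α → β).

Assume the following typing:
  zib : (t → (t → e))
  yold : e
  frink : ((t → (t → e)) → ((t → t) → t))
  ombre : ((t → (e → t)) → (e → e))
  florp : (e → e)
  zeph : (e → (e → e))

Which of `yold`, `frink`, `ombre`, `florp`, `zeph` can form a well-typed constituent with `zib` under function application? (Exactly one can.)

frink

yold : e — zib needs t; yold needs nothing (atomic); neither fits.
frink — combines: frink : ((t → (t → e)) → ((t → t) → t)) takes zib : (t → (t → e)) as argument, giving ((t → t) → t).
ombre : ((t → (e → t)) → (e → e)) — zib needs t; ombre needs (t → (e → t)); neither fits.
florp : (e → e) — zib needs t; florp needs e; neither fits.
zeph : (e → (e → e)) — zib needs t; zeph needs e; neither fits.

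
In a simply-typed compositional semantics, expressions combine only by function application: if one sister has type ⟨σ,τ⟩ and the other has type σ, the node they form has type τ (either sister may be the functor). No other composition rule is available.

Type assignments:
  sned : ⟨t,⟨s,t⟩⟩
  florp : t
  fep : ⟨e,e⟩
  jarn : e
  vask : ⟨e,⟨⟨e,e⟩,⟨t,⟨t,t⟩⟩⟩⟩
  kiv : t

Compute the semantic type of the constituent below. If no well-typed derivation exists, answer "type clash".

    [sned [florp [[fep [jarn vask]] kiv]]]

⟨s,t⟩

[jarn vask]: ⟨e,⟨⟨e,e⟩,⟨t,⟨t,t⟩⟩⟩⟩ applied to e yields ⟨⟨e,e⟩,⟨t,⟨t,t⟩⟩⟩.
[fep [jarn vask]]: ⟨⟨e,e⟩,⟨t,⟨t,t⟩⟩⟩ applied to ⟨e,e⟩ yields ⟨t,⟨t,t⟩⟩.
[[fep [jarn vask]] kiv]: ⟨t,⟨t,t⟩⟩ applied to t yields ⟨t,t⟩.
[florp [[fep [jarn vask]] kiv]]: ⟨t,t⟩ applied to t yields t.
[sned [florp [[fep [jarn vask]] kiv]]]: ⟨t,⟨s,t⟩⟩ applied to t yields ⟨s,t⟩.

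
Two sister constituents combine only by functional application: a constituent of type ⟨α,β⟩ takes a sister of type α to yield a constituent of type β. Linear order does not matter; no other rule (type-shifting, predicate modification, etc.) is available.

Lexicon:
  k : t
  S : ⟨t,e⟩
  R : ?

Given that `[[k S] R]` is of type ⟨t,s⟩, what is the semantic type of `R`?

[[k S] R] is required to be ⟨t,s⟩. [k S] : e cannot yield ⟨t,s⟩ as functor, so R : ⟨e,⟨t,s⟩⟩.

⟨e,⟨t,s⟩⟩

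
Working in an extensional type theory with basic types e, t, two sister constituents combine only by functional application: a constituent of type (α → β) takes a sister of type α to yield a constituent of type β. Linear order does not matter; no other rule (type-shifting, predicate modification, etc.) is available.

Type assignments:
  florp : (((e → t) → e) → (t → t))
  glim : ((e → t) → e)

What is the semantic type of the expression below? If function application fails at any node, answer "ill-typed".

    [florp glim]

(t → t)

[florp glim]: (((e → t) → e) → (t → t)) applied to ((e → t) → e) yields (t → t).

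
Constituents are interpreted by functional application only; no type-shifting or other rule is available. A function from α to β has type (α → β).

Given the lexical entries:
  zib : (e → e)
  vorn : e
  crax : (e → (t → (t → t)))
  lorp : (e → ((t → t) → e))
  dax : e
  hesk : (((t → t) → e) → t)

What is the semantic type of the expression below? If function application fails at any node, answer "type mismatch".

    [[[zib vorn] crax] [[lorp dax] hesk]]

[zib vorn]: functor zib : (e → e), argument vorn : e; result e.
[[zib vorn] crax]: functor crax : (e → (t → (t → t))), argument [zib vorn] : e; result (t → (t → t)).
[lorp dax]: functor lorp : (e → ((t → t) → e)), argument dax : e; result ((t → t) → e).
[[lorp dax] hesk]: functor hesk : (((t → t) → e) → t), argument [lorp dax] : ((t → t) → e); result t.
[[[zib vorn] crax] [[lorp dax] hesk]]: functor [[zib vorn] crax] : (t → (t → t)), argument [[lorp dax] hesk] : t; result (t → t).

(t → t)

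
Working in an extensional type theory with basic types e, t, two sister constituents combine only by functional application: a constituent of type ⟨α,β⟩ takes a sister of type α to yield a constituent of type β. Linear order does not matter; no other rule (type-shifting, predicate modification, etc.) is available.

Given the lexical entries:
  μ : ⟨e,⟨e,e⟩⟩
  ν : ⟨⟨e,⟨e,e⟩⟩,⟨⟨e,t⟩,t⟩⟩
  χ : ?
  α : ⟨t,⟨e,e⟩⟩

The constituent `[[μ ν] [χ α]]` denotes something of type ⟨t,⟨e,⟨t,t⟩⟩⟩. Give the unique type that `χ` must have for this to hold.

At [[μ ν] [χ α]] (required: ⟨t,⟨e,⟨t,t⟩⟩⟩): [μ ν] is ⟨⟨e,t⟩,t⟩, which is not a function with range ⟨t,⟨e,⟨t,t⟩⟩⟩; hence [χ α] is the functor — type ⟨⟨⟨e,t⟩,t⟩,⟨t,⟨e,⟨t,t⟩⟩⟩⟩.
At [χ α] (required: ⟨⟨⟨e,t⟩,t⟩,⟨t,⟨e,⟨t,t⟩⟩⟩⟩): α is ⟨t,⟨e,e⟩⟩, which is not a function with range ⟨⟨⟨e,t⟩,t⟩,⟨t,⟨e,⟨t,t⟩⟩⟩⟩; hence χ is the functor — type ⟨⟨t,⟨e,e⟩⟩,⟨⟨⟨e,t⟩,t⟩,⟨t,⟨e,⟨t,t⟩⟩⟩⟩⟩.

⟨⟨t,⟨e,e⟩⟩,⟨⟨⟨e,t⟩,t⟩,⟨t,⟨e,⟨t,t⟩⟩⟩⟩⟩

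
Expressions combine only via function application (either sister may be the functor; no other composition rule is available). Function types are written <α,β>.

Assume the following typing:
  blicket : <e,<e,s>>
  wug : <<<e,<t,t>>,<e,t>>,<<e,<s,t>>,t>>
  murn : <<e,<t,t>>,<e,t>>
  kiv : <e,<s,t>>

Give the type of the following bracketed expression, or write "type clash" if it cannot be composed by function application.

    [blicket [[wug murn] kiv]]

type clash

At [wug murn], wug : <<<e,<t,t>>,<e,t>>,<<e,<s,t>>,t>> takes murn : <<e,<t,t>>,<e,t>>, giving <<e,<s,t>>,t>.
At [[wug murn] kiv], [wug murn] : <<e,<s,t>>,t> takes kiv : <e,<s,t>>, giving t.
[blicket [[wug murn] kiv]]: <e,<e,s>> with t — neither is a function whose domain matches the other; composition fails here.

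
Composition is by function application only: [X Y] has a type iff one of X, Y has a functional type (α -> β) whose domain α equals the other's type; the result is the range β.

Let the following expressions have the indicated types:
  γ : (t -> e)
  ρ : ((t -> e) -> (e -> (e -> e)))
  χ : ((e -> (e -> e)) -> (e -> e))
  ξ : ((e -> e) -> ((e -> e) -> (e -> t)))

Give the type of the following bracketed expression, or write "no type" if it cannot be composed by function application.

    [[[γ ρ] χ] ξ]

At [γ ρ], ρ : ((t -> e) -> (e -> (e -> e))) takes γ : (t -> e), giving (e -> (e -> e)).
At [[γ ρ] χ], χ : ((e -> (e -> e)) -> (e -> e)) takes [γ ρ] : (e -> (e -> e)), giving (e -> e).
At [[[γ ρ] χ] ξ], ξ : ((e -> e) -> ((e -> e) -> (e -> t))) takes [[γ ρ] χ] : (e -> e), giving ((e -> e) -> (e -> t)).

((e -> e) -> (e -> t))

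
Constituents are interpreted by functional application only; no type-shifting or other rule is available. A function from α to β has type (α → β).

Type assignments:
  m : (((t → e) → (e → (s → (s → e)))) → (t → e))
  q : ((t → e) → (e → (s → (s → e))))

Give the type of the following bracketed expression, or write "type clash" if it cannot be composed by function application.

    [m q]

(t → e)

[m q]: functor m : (((t → e) → (e → (s → (s → e)))) → (t → e)), argument q : ((t → e) → (e → (s → (s → e)))); result (t → e).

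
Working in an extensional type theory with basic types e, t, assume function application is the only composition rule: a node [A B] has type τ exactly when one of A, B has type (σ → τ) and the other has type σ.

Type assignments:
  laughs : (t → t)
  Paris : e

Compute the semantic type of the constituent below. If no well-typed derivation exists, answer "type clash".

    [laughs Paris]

type clash

[laughs Paris]: (t → t) and e cannot combine by function application — type clash.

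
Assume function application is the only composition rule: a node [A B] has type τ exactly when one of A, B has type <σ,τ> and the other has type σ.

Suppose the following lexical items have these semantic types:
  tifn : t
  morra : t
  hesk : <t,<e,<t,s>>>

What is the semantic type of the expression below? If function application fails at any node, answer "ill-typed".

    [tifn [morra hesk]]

ill-typed

At [morra hesk], hesk : <t,<e,<t,s>>> takes morra : t, giving <e,<t,s>>.
[tifn [morra hesk]]: t and <e,<t,s>> cannot combine by function application — type clash.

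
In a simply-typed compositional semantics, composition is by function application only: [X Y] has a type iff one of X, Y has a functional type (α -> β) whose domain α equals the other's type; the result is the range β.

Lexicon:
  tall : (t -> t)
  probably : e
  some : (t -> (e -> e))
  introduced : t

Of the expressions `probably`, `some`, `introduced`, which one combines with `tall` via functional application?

introduced

probably : e — no; tall wants t, and probably wants nothing (atomic).
some : (t -> (e -> e)) — no; tall wants t, and some wants t.
introduced — combines: tall : (t -> t) takes introduced : t as argument, giving t.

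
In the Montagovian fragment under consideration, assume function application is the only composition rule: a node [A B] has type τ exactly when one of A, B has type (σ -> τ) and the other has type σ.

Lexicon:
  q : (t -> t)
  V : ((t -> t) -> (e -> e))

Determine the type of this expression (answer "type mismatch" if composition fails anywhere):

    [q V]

(e -> e)

At [q V], V : ((t -> t) -> (e -> e)) takes q : (t -> t), giving (e -> e).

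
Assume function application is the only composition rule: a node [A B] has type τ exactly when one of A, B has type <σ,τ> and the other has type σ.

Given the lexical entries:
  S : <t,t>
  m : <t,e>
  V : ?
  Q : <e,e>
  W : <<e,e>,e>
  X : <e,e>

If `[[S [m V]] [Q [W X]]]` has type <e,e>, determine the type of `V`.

<<t,e>,<<t,t>,<e,<e,e>>>>

[[S [m V]] [Q [W X]]] must have type <e,e>. The sister [Q [W X]] has type e; that is not a function onto <e,e>, so [S [m V]] must be the functor, of type <e,<e,e>>.
[S [m V]] must have type <e,<e,e>>. The sister S has type <t,t>; that is not a function onto <e,<e,e>>, so [m V] must be the functor, of type <<t,t>,<e,<e,e>>>.
[m V] must have type <<t,t>,<e,<e,e>>>. The sister m has type <t,e>; that is not a function onto <<t,t>,<e,<e,e>>>, so V must be the functor, of type <<t,e>,<<t,t>,<e,<e,e>>>>.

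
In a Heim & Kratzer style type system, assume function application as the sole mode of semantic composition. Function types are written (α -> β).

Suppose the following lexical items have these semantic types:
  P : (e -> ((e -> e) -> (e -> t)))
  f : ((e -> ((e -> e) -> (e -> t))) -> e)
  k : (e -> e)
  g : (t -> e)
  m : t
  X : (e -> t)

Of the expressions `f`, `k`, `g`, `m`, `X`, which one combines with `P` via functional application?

f

f — combines: f : ((e -> ((e -> e) -> (e -> t))) -> e) takes P : (e -> ((e -> e) -> (e -> t))) as argument, giving e.
k : (e -> e) — no; P wants e, and k wants e.
g : (t -> e) — no; P wants e, and g wants t.
m : t — no; P wants e, and m wants nothing (atomic).
X : (e -> t) — no; P wants e, and X wants e.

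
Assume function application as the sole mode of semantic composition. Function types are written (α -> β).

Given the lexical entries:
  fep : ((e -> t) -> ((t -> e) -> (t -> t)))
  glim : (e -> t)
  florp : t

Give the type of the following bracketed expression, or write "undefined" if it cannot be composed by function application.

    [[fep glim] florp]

undefined

[fep glim]: functor fep : ((e -> t) -> ((t -> e) -> (t -> t))), argument glim : (e -> t); result ((t -> e) -> (t -> t)).
At [[fep glim] florp]: neither ((t -> e) -> (t -> t)) nor t can take the other as argument; the node is ill-typed.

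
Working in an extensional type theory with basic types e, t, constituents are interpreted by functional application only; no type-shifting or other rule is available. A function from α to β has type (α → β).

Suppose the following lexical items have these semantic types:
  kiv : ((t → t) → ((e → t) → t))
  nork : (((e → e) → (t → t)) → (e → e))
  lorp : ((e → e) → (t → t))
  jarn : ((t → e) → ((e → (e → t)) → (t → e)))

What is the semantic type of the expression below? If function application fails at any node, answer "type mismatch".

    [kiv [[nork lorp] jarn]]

type mismatch

[nork lorp]: nork is (((e → e) → (t → t)) → (e → e)), lorp is ((e → e) → (t → t)); result (e → e).
[[nork lorp] jarn]: (e → e) and ((t → e) → ((e → (e → t)) → (t → e))) cannot combine by function application — type clash.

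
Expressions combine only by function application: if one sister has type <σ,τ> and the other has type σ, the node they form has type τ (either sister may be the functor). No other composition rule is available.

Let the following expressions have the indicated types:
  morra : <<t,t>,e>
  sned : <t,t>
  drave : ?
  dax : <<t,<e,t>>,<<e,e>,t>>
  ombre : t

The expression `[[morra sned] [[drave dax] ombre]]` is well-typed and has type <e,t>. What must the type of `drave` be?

<<<t,<e,t>>,<<e,e>,t>>,<t,<e,<e,t>>>>

For [[morra sned] [[drave dax] ombre]] to have type <e,t> with [morra sned] of type e, [[drave dax] ombre] must be the function: [[drave dax] ombre] : <e,<e,t>>.
For [[drave dax] ombre] to have type <e,<e,t>> with ombre of type t, [drave dax] must be the function: [drave dax] : <t,<e,<e,t>>>.
For [drave dax] to have type <t,<e,<e,t>>> with dax of type <<t,<e,t>>,<<e,e>,t>>, drave must be the function: drave : <<<t,<e,t>>,<<e,e>,t>>,<t,<e,<e,t>>>>.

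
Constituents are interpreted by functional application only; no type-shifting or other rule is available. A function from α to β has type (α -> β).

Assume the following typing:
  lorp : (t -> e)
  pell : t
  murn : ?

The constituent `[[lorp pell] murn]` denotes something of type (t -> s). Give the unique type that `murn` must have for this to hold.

(e -> (t -> s))

At [[lorp pell] murn] (required: (t -> s)): [lorp pell] is e, which is not a function with range (t -> s); hence murn is the functor — type (e -> (t -> s)).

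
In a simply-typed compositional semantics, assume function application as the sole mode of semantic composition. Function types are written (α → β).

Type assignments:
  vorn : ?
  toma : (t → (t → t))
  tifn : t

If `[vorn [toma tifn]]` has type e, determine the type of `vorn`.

[vorn [toma tifn]] is required to be e. [toma tifn] : (t → t) cannot yield e as functor, so vorn : ((t → t) → e).

((t → t) → e)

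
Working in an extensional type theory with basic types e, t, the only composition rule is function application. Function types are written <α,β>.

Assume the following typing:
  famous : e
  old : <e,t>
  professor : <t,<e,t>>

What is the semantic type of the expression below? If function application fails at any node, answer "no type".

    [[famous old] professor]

[famous old] — old of type <e,t> combines with famous of type e: type t.
[[famous old] professor] — professor of type <t,<e,t>> combines with [famous old] of type t: type <e,t>.

<e,t>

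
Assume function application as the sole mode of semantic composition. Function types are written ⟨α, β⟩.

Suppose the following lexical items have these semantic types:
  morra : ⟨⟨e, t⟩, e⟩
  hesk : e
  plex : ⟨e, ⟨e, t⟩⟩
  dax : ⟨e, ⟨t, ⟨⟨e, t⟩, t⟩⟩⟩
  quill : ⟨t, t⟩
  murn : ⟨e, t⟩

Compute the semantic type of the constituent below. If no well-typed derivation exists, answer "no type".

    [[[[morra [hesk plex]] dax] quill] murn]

no type

At [hesk plex], plex : ⟨e, ⟨e, t⟩⟩ takes hesk : e, giving ⟨e, t⟩.
At [morra [hesk plex]], morra : ⟨⟨e, t⟩, e⟩ takes [hesk plex] : ⟨e, t⟩, giving e.
At [[morra [hesk plex]] dax], dax : ⟨e, ⟨t, ⟨⟨e, t⟩, t⟩⟩⟩ takes [morra [hesk plex]] : e, giving ⟨t, ⟨⟨e, t⟩, t⟩⟩.
[[[morra [hesk plex]] dax] quill]: ⟨t, ⟨⟨e, t⟩, t⟩⟩ with ⟨t, t⟩ — neither is a function whose domain matches the other; composition fails here.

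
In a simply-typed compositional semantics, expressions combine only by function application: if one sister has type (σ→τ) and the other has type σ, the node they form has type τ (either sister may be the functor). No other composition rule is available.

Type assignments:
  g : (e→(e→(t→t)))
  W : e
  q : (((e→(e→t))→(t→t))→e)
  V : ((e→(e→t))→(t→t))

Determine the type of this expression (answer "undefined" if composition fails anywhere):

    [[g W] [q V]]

(t→t)

[g W]: functor g : (e→(e→(t→t))), argument W : e; result (e→(t→t)).
[q V]: functor q : (((e→(e→t))→(t→t))→e), argument V : ((e→(e→t))→(t→t)); result e.
[[g W] [q V]]: functor [g W] : (e→(t→t)), argument [q V] : e; result (t→t).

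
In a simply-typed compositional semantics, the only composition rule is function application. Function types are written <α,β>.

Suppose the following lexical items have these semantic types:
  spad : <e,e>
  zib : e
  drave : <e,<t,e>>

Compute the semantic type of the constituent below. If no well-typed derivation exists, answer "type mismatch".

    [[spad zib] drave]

At [spad zib], spad : <e,e> takes zib : e, giving e.
At [[spad zib] drave], drave : <e,<t,e>> takes [spad zib] : e, giving <t,e>.

<t,e>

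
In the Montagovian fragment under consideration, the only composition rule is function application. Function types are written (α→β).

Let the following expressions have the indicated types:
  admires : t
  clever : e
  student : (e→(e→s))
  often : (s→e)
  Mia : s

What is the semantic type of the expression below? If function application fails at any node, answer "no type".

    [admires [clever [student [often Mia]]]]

[often Mia]: functor often : (s→e), argument Mia : s; result e.
[student [often Mia]]: functor student : (e→(e→s)), argument [often Mia] : e; result (e→s).
[clever [student [often Mia]]]: functor [student [often Mia]] : (e→s), argument clever : e; result s.
At [admires [clever [student [often Mia]]]]: neither t nor s can take the other as argument; the node is ill-typed.

no type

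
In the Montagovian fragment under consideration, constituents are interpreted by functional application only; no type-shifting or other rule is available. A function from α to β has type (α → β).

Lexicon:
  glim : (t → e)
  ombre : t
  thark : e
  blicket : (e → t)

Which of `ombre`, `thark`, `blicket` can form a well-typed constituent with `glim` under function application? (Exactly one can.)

ombre — combines: glim : (t → e) takes ombre : t as argument, giving e.
thark : e — no; glim wants t, and thark wants nothing (atomic).
blicket : (e → t) — no; glim wants t, and blicket wants e.

ombre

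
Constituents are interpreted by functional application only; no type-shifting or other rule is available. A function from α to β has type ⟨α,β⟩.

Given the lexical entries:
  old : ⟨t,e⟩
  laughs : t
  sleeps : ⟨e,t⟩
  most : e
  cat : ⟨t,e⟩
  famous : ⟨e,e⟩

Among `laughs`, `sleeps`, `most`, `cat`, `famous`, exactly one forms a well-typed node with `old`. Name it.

laughs

laughs — combines: old : ⟨t,e⟩ takes laughs : t as argument, giving e.
sleeps : ⟨e,t⟩ — neither side's domain matches the other.
most : e — neither side's domain matches the other.
cat : ⟨t,e⟩ — neither side's domain matches the other.
famous : ⟨e,e⟩ — neither side's domain matches the other.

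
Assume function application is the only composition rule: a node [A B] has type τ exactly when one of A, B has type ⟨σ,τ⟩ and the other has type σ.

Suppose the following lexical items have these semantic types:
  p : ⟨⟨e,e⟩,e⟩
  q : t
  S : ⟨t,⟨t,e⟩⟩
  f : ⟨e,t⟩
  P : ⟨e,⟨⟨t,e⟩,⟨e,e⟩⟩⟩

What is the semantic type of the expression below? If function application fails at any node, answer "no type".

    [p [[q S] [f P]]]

no type

[q S] — S of type ⟨t,⟨t,e⟩⟩ combines with q of type t: type ⟨t,e⟩.
[f P]: ⟨e,t⟩ with ⟨e,⟨⟨t,e⟩,⟨e,e⟩⟩⟩ — neither is a function whose domain matches the other; composition fails here.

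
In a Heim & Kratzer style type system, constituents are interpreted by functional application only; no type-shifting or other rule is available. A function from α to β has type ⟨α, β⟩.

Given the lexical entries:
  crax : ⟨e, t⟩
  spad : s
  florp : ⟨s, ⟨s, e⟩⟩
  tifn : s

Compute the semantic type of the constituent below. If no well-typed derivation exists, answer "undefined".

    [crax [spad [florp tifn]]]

At [florp tifn], florp : ⟨s, ⟨s, e⟩⟩ takes tifn : s, giving ⟨s, e⟩.
At [spad [florp tifn]], [florp tifn] : ⟨s, e⟩ takes spad : s, giving e.
At [crax [spad [florp tifn]]], crax : ⟨e, t⟩ takes [spad [florp tifn]] : e, giving t.

t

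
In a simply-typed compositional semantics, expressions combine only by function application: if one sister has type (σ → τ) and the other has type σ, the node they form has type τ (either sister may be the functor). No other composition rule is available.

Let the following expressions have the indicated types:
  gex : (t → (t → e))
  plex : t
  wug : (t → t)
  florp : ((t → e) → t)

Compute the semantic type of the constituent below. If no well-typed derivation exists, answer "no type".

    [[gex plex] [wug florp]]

[gex plex]: gex is (t → (t → e)), plex is t; result (t → e).
[wug florp]: (t → t) and ((t → e) → t) cannot combine by function application — type clash.

no type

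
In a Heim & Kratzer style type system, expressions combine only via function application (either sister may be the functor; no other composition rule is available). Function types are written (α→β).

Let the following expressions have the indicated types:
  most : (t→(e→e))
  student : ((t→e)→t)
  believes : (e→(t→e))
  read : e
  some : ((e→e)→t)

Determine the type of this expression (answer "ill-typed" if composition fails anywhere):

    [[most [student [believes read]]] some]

t

At [believes read], believes : (e→(t→e)) takes read : e, giving (t→e).
At [student [believes read]], student : ((t→e)→t) takes [believes read] : (t→e), giving t.
At [most [student [believes read]]], most : (t→(e→e)) takes [student [believes read]] : t, giving (e→e).
At [[most [student [believes read]]] some], some : ((e→e)→t) takes [most [student [believes read]]] : (e→e), giving t.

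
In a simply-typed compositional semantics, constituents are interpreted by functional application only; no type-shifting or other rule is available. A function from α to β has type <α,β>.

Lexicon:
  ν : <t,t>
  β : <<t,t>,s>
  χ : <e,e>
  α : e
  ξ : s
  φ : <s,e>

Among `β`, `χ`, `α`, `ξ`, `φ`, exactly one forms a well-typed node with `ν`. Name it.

β

β — combines: β : <<t,t>,s> takes ν : <t,t> as argument, giving s.
χ : <e,e> — does not combine with ν.
α : e — does not combine with ν.
ξ : s — does not combine with ν.
φ : <s,e> — does not combine with ν.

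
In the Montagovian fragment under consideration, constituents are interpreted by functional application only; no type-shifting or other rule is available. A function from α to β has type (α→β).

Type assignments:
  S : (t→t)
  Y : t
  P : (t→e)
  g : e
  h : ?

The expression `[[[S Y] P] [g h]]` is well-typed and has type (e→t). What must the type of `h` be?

At [[[S Y] P] [g h]] (required: (e→t)): [[S Y] P] is e, which is not a function with range (e→t); hence [g h] is the functor — type (e→(e→t)).
At [g h] (required: (e→(e→t))): g is e, which is not a function with range (e→(e→t)); hence h is the functor — type (e→(e→(e→t))).

(e→(e→(e→t)))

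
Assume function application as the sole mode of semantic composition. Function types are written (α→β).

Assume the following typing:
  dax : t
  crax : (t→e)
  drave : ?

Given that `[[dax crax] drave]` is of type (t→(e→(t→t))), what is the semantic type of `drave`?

For [[dax crax] drave] to have type (t→(e→(t→t))) with [dax crax] of type e, drave must be the function: drave : (e→(t→(e→(t→t)))).

(e→(t→(e→(t→t))))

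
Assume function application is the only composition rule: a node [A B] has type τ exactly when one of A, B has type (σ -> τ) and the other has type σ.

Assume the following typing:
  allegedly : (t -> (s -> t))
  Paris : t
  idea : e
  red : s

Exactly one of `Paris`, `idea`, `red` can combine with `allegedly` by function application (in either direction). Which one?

Paris — combines: allegedly : (t -> (s -> t)) takes Paris : t as argument, giving (s -> t).
idea : e — neither side's domain matches the other.
red : s — neither side's domain matches the other.

Paris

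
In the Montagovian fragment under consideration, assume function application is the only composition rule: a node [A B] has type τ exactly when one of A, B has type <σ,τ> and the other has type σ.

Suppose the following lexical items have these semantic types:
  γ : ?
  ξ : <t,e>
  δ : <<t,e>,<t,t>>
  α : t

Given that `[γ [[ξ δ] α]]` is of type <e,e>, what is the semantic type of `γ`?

<t,<e,e>>

[γ [[ξ δ] α]] is required to be <e,e>. [[ξ δ] α] : t cannot yield <e,e> as functor, so γ : <t,<e,e>>.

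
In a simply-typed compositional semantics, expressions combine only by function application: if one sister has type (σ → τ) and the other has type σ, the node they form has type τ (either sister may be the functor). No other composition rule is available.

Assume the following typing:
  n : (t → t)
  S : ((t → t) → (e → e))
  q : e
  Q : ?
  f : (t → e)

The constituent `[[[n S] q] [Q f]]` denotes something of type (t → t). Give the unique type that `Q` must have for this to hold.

[[[n S] q] [Q f]] must have type (t → t). The sister [[n S] q] has type e; that is not a function onto (t → t), so [Q f] must be the functor, of type (e → (t → t)).
[Q f] must have type (e → (t → t)). The sister f has type (t → e); that is not a function onto (e → (t → t)), so Q must be the functor, of type ((t → e) → (e → (t → t))).

((t → e) → (e → (t → t)))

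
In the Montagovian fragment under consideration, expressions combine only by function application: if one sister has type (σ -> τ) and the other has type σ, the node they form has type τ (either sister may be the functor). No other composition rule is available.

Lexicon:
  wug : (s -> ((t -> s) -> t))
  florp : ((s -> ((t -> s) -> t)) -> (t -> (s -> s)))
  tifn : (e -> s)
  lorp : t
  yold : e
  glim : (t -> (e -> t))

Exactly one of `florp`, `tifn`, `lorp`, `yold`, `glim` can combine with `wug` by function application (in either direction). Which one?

florp — combines: florp : ((s -> ((t -> s) -> t)) -> (t -> (s -> s))) takes wug : (s -> ((t -> s) -> t)) as argument, giving (t -> (s -> s)).
tifn : (e -> s) — does not combine with wug.
lorp : t — does not combine with wug.
yold : e — does not combine with wug.
glim : (t -> (e -> t)) — does not combine with wug.

florp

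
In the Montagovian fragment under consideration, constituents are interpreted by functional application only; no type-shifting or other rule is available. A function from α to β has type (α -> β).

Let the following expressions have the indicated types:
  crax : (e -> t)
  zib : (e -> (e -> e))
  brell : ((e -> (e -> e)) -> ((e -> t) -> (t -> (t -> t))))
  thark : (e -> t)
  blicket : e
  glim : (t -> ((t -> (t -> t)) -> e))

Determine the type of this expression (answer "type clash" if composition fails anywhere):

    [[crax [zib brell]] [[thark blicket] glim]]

e

[zib brell]: functor brell : ((e -> (e -> e)) -> ((e -> t) -> (t -> (t -> t)))), argument zib : (e -> (e -> e)); result ((e -> t) -> (t -> (t -> t))).
[crax [zib brell]]: functor [zib brell] : ((e -> t) -> (t -> (t -> t))), argument crax : (e -> t); result (t -> (t -> t)).
[thark blicket]: functor thark : (e -> t), argument blicket : e; result t.
[[thark blicket] glim]: functor glim : (t -> ((t -> (t -> t)) -> e)), argument [thark blicket] : t; result ((t -> (t -> t)) -> e).
[[crax [zib brell]] [[thark blicket] glim]]: functor [[thark blicket] glim] : ((t -> (t -> t)) -> e), argument [crax [zib brell]] : (t -> (t -> t)); result e.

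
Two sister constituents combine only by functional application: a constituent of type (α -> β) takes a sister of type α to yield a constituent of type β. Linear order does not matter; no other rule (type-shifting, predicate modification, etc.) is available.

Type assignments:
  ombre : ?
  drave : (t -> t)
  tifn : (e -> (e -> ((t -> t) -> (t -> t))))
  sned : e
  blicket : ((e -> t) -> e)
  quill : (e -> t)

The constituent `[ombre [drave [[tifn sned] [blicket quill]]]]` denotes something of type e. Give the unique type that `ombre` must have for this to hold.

At [ombre [drave [[tifn sned] [blicket quill]]]] (required: e): [drave [[tifn sned] [blicket quill]]] is (t -> t), which is not a function with range e; hence ombre is the functor — type ((t -> t) -> e).

((t -> t) -> e)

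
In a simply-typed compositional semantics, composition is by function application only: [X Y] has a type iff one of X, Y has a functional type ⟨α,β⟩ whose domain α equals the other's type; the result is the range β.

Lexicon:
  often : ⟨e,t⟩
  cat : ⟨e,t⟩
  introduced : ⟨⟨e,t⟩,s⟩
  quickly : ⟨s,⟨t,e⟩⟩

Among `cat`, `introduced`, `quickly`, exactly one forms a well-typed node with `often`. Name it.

cat : ⟨e,t⟩ — no; often wants e, and cat wants e.
introduced — combines: introduced : ⟨⟨e,t⟩,s⟩ takes often : ⟨e,t⟩ as argument, giving s.
quickly : ⟨s,⟨t,e⟩⟩ — no; often wants e, and quickly wants s.

introduced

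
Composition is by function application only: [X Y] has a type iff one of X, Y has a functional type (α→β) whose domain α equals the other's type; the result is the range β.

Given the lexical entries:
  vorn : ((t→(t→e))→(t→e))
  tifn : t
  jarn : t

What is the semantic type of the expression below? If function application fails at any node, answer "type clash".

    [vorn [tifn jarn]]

type clash

[tifn jarn]: t and t cannot combine by function application — type clash.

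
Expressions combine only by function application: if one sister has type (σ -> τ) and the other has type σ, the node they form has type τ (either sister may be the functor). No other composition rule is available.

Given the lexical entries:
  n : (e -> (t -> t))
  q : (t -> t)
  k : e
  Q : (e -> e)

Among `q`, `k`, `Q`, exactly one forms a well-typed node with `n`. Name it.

q : (t -> t) — neither side's domain matches the other.
k — combines: n : (e -> (t -> t)) takes k : e as argument, giving (t -> t).
Q : (e -> e) — neither side's domain matches the other.

k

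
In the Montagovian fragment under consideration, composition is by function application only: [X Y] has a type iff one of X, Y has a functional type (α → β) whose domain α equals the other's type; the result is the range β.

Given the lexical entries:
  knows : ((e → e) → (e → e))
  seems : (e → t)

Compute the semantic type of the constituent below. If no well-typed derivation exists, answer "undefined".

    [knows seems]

undefined

[knows seems]: ((e → e) → (e → e)) and (e → t) cannot combine by function application — type clash.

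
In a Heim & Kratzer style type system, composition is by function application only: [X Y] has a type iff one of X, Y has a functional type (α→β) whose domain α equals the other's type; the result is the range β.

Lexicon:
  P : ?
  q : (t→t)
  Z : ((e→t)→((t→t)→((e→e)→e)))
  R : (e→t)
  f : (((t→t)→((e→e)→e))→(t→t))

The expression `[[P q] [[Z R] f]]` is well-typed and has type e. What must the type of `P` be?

[[P q] [[Z R] f]] must have type e. The sister [[Z R] f] has type (t→t); that is not a function onto e, so [P q] must be the functor, of type ((t→t)→e).
[P q] must have type ((t→t)→e). The sister q has type (t→t); that is not a function onto ((t→t)→e), so P must be the functor, of type ((t→t)→((t→t)→e)).

((t→t)→((t→t)→e))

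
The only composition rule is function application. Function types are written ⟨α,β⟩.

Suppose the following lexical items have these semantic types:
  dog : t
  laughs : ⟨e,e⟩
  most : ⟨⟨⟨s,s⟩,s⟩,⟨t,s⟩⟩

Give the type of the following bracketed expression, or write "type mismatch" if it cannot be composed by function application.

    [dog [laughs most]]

[laughs most]: ⟨e,e⟩ with ⟨⟨⟨s,s⟩,s⟩,⟨t,s⟩⟩ — neither is a function whose domain matches the other; composition fails here.

type mismatch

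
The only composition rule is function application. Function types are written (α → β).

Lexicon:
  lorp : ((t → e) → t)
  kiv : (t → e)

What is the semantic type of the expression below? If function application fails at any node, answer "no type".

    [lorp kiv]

t

[lorp kiv] — lorp of type ((t → e) → t) combines with kiv of type (t → e): type t.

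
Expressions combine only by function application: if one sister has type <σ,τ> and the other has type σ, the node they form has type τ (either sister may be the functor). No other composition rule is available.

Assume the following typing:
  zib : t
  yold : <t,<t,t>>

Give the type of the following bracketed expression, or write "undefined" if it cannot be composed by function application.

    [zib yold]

<t,t>

[zib yold]: yold is <t,<t,t>>, zib is t; result <t,t>.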